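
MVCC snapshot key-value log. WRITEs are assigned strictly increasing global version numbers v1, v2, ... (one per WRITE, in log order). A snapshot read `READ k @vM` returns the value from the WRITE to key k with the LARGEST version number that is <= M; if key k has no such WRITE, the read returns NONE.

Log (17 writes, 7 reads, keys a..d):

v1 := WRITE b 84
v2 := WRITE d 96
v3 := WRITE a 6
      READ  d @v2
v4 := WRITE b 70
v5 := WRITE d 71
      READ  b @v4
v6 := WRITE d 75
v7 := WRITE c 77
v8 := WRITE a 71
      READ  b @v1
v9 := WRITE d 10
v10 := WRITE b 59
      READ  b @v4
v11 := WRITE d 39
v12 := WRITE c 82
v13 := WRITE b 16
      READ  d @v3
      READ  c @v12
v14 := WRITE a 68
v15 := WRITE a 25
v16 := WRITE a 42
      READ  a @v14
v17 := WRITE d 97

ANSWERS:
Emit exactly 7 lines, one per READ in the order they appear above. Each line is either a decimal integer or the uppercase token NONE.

Answer: 96
70
84
70
96
82
68

Derivation:
v1: WRITE b=84  (b history now [(1, 84)])
v2: WRITE d=96  (d history now [(2, 96)])
v3: WRITE a=6  (a history now [(3, 6)])
READ d @v2: history=[(2, 96)] -> pick v2 -> 96
v4: WRITE b=70  (b history now [(1, 84), (4, 70)])
v5: WRITE d=71  (d history now [(2, 96), (5, 71)])
READ b @v4: history=[(1, 84), (4, 70)] -> pick v4 -> 70
v6: WRITE d=75  (d history now [(2, 96), (5, 71), (6, 75)])
v7: WRITE c=77  (c history now [(7, 77)])
v8: WRITE a=71  (a history now [(3, 6), (8, 71)])
READ b @v1: history=[(1, 84), (4, 70)] -> pick v1 -> 84
v9: WRITE d=10  (d history now [(2, 96), (5, 71), (6, 75), (9, 10)])
v10: WRITE b=59  (b history now [(1, 84), (4, 70), (10, 59)])
READ b @v4: history=[(1, 84), (4, 70), (10, 59)] -> pick v4 -> 70
v11: WRITE d=39  (d history now [(2, 96), (5, 71), (6, 75), (9, 10), (11, 39)])
v12: WRITE c=82  (c history now [(7, 77), (12, 82)])
v13: WRITE b=16  (b history now [(1, 84), (4, 70), (10, 59), (13, 16)])
READ d @v3: history=[(2, 96), (5, 71), (6, 75), (9, 10), (11, 39)] -> pick v2 -> 96
READ c @v12: history=[(7, 77), (12, 82)] -> pick v12 -> 82
v14: WRITE a=68  (a history now [(3, 6), (8, 71), (14, 68)])
v15: WRITE a=25  (a history now [(3, 6), (8, 71), (14, 68), (15, 25)])
v16: WRITE a=42  (a history now [(3, 6), (8, 71), (14, 68), (15, 25), (16, 42)])
READ a @v14: history=[(3, 6), (8, 71), (14, 68), (15, 25), (16, 42)] -> pick v14 -> 68
v17: WRITE d=97  (d history now [(2, 96), (5, 71), (6, 75), (9, 10), (11, 39), (17, 97)])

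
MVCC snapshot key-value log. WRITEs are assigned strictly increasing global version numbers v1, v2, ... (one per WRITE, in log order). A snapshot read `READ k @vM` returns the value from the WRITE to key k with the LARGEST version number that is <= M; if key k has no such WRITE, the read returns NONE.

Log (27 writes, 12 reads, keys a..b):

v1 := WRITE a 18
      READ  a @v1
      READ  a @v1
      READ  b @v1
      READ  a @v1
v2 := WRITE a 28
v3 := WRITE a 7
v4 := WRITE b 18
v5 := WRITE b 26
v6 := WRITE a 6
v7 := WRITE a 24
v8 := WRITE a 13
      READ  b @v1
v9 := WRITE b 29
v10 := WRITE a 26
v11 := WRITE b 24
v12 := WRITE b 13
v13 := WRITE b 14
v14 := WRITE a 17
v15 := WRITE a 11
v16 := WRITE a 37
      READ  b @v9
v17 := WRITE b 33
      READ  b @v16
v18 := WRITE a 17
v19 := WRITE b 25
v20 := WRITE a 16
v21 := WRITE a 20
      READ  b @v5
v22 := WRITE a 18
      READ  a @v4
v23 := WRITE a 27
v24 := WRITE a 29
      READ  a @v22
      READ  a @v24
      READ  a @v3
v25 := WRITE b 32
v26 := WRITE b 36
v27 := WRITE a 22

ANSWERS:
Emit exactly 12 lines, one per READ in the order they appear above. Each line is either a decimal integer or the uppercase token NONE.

Answer: 18
18
NONE
18
NONE
29
14
26
7
18
29
7

Derivation:
v1: WRITE a=18  (a history now [(1, 18)])
READ a @v1: history=[(1, 18)] -> pick v1 -> 18
READ a @v1: history=[(1, 18)] -> pick v1 -> 18
READ b @v1: history=[] -> no version <= 1 -> NONE
READ a @v1: history=[(1, 18)] -> pick v1 -> 18
v2: WRITE a=28  (a history now [(1, 18), (2, 28)])
v3: WRITE a=7  (a history now [(1, 18), (2, 28), (3, 7)])
v4: WRITE b=18  (b history now [(4, 18)])
v5: WRITE b=26  (b history now [(4, 18), (5, 26)])
v6: WRITE a=6  (a history now [(1, 18), (2, 28), (3, 7), (6, 6)])
v7: WRITE a=24  (a history now [(1, 18), (2, 28), (3, 7), (6, 6), (7, 24)])
v8: WRITE a=13  (a history now [(1, 18), (2, 28), (3, 7), (6, 6), (7, 24), (8, 13)])
READ b @v1: history=[(4, 18), (5, 26)] -> no version <= 1 -> NONE
v9: WRITE b=29  (b history now [(4, 18), (5, 26), (9, 29)])
v10: WRITE a=26  (a history now [(1, 18), (2, 28), (3, 7), (6, 6), (7, 24), (8, 13), (10, 26)])
v11: WRITE b=24  (b history now [(4, 18), (5, 26), (9, 29), (11, 24)])
v12: WRITE b=13  (b history now [(4, 18), (5, 26), (9, 29), (11, 24), (12, 13)])
v13: WRITE b=14  (b history now [(4, 18), (5, 26), (9, 29), (11, 24), (12, 13), (13, 14)])
v14: WRITE a=17  (a history now [(1, 18), (2, 28), (3, 7), (6, 6), (7, 24), (8, 13), (10, 26), (14, 17)])
v15: WRITE a=11  (a history now [(1, 18), (2, 28), (3, 7), (6, 6), (7, 24), (8, 13), (10, 26), (14, 17), (15, 11)])
v16: WRITE a=37  (a history now [(1, 18), (2, 28), (3, 7), (6, 6), (7, 24), (8, 13), (10, 26), (14, 17), (15, 11), (16, 37)])
READ b @v9: history=[(4, 18), (5, 26), (9, 29), (11, 24), (12, 13), (13, 14)] -> pick v9 -> 29
v17: WRITE b=33  (b history now [(4, 18), (5, 26), (9, 29), (11, 24), (12, 13), (13, 14), (17, 33)])
READ b @v16: history=[(4, 18), (5, 26), (9, 29), (11, 24), (12, 13), (13, 14), (17, 33)] -> pick v13 -> 14
v18: WRITE a=17  (a history now [(1, 18), (2, 28), (3, 7), (6, 6), (7, 24), (8, 13), (10, 26), (14, 17), (15, 11), (16, 37), (18, 17)])
v19: WRITE b=25  (b history now [(4, 18), (5, 26), (9, 29), (11, 24), (12, 13), (13, 14), (17, 33), (19, 25)])
v20: WRITE a=16  (a history now [(1, 18), (2, 28), (3, 7), (6, 6), (7, 24), (8, 13), (10, 26), (14, 17), (15, 11), (16, 37), (18, 17), (20, 16)])
v21: WRITE a=20  (a history now [(1, 18), (2, 28), (3, 7), (6, 6), (7, 24), (8, 13), (10, 26), (14, 17), (15, 11), (16, 37), (18, 17), (20, 16), (21, 20)])
READ b @v5: history=[(4, 18), (5, 26), (9, 29), (11, 24), (12, 13), (13, 14), (17, 33), (19, 25)] -> pick v5 -> 26
v22: WRITE a=18  (a history now [(1, 18), (2, 28), (3, 7), (6, 6), (7, 24), (8, 13), (10, 26), (14, 17), (15, 11), (16, 37), (18, 17), (20, 16), (21, 20), (22, 18)])
READ a @v4: history=[(1, 18), (2, 28), (3, 7), (6, 6), (7, 24), (8, 13), (10, 26), (14, 17), (15, 11), (16, 37), (18, 17), (20, 16), (21, 20), (22, 18)] -> pick v3 -> 7
v23: WRITE a=27  (a history now [(1, 18), (2, 28), (3, 7), (6, 6), (7, 24), (8, 13), (10, 26), (14, 17), (15, 11), (16, 37), (18, 17), (20, 16), (21, 20), (22, 18), (23, 27)])
v24: WRITE a=29  (a history now [(1, 18), (2, 28), (3, 7), (6, 6), (7, 24), (8, 13), (10, 26), (14, 17), (15, 11), (16, 37), (18, 17), (20, 16), (21, 20), (22, 18), (23, 27), (24, 29)])
READ a @v22: history=[(1, 18), (2, 28), (3, 7), (6, 6), (7, 24), (8, 13), (10, 26), (14, 17), (15, 11), (16, 37), (18, 17), (20, 16), (21, 20), (22, 18), (23, 27), (24, 29)] -> pick v22 -> 18
READ a @v24: history=[(1, 18), (2, 28), (3, 7), (6, 6), (7, 24), (8, 13), (10, 26), (14, 17), (15, 11), (16, 37), (18, 17), (20, 16), (21, 20), (22, 18), (23, 27), (24, 29)] -> pick v24 -> 29
READ a @v3: history=[(1, 18), (2, 28), (3, 7), (6, 6), (7, 24), (8, 13), (10, 26), (14, 17), (15, 11), (16, 37), (18, 17), (20, 16), (21, 20), (22, 18), (23, 27), (24, 29)] -> pick v3 -> 7
v25: WRITE b=32  (b history now [(4, 18), (5, 26), (9, 29), (11, 24), (12, 13), (13, 14), (17, 33), (19, 25), (25, 32)])
v26: WRITE b=36  (b history now [(4, 18), (5, 26), (9, 29), (11, 24), (12, 13), (13, 14), (17, 33), (19, 25), (25, 32), (26, 36)])
v27: WRITE a=22  (a history now [(1, 18), (2, 28), (3, 7), (6, 6), (7, 24), (8, 13), (10, 26), (14, 17), (15, 11), (16, 37), (18, 17), (20, 16), (21, 20), (22, 18), (23, 27), (24, 29), (27, 22)])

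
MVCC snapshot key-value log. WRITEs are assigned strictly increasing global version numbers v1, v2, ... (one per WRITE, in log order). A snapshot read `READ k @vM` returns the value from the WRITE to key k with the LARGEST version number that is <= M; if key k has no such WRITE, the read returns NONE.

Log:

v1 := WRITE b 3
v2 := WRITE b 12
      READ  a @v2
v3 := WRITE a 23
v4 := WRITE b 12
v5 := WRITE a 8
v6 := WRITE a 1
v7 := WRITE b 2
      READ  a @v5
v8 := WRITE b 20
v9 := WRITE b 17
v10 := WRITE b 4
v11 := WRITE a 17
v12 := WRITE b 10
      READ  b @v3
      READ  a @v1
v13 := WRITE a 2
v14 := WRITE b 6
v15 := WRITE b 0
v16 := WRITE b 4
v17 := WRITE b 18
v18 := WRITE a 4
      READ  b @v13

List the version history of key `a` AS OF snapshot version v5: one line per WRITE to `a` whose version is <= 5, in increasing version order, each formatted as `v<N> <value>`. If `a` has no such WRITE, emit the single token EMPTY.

Scan writes for key=a with version <= 5:
  v1 WRITE b 3 -> skip
  v2 WRITE b 12 -> skip
  v3 WRITE a 23 -> keep
  v4 WRITE b 12 -> skip
  v5 WRITE a 8 -> keep
  v6 WRITE a 1 -> drop (> snap)
  v7 WRITE b 2 -> skip
  v8 WRITE b 20 -> skip
  v9 WRITE b 17 -> skip
  v10 WRITE b 4 -> skip
  v11 WRITE a 17 -> drop (> snap)
  v12 WRITE b 10 -> skip
  v13 WRITE a 2 -> drop (> snap)
  v14 WRITE b 6 -> skip
  v15 WRITE b 0 -> skip
  v16 WRITE b 4 -> skip
  v17 WRITE b 18 -> skip
  v18 WRITE a 4 -> drop (> snap)
Collected: [(3, 23), (5, 8)]

Answer: v3 23
v5 8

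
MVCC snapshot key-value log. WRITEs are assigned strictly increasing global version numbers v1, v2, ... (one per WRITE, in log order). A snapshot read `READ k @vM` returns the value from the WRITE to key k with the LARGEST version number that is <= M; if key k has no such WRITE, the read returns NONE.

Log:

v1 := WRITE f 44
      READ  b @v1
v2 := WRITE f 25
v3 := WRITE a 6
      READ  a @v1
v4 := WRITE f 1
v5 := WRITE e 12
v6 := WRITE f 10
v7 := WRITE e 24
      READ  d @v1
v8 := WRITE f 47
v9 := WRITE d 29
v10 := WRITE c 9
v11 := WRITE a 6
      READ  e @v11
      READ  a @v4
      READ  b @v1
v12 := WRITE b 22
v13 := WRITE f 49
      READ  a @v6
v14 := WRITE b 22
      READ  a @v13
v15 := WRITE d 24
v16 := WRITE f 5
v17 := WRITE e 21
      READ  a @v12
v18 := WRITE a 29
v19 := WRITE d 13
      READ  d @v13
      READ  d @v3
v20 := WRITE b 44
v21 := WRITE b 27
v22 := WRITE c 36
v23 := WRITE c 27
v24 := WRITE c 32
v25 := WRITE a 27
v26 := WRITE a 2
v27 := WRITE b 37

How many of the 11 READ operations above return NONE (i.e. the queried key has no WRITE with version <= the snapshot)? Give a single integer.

v1: WRITE f=44  (f history now [(1, 44)])
READ b @v1: history=[] -> no version <= 1 -> NONE
v2: WRITE f=25  (f history now [(1, 44), (2, 25)])
v3: WRITE a=6  (a history now [(3, 6)])
READ a @v1: history=[(3, 6)] -> no version <= 1 -> NONE
v4: WRITE f=1  (f history now [(1, 44), (2, 25), (4, 1)])
v5: WRITE e=12  (e history now [(5, 12)])
v6: WRITE f=10  (f history now [(1, 44), (2, 25), (4, 1), (6, 10)])
v7: WRITE e=24  (e history now [(5, 12), (7, 24)])
READ d @v1: history=[] -> no version <= 1 -> NONE
v8: WRITE f=47  (f history now [(1, 44), (2, 25), (4, 1), (6, 10), (8, 47)])
v9: WRITE d=29  (d history now [(9, 29)])
v10: WRITE c=9  (c history now [(10, 9)])
v11: WRITE a=6  (a history now [(3, 6), (11, 6)])
READ e @v11: history=[(5, 12), (7, 24)] -> pick v7 -> 24
READ a @v4: history=[(3, 6), (11, 6)] -> pick v3 -> 6
READ b @v1: history=[] -> no version <= 1 -> NONE
v12: WRITE b=22  (b history now [(12, 22)])
v13: WRITE f=49  (f history now [(1, 44), (2, 25), (4, 1), (6, 10), (8, 47), (13, 49)])
READ a @v6: history=[(3, 6), (11, 6)] -> pick v3 -> 6
v14: WRITE b=22  (b history now [(12, 22), (14, 22)])
READ a @v13: history=[(3, 6), (11, 6)] -> pick v11 -> 6
v15: WRITE d=24  (d history now [(9, 29), (15, 24)])
v16: WRITE f=5  (f history now [(1, 44), (2, 25), (4, 1), (6, 10), (8, 47), (13, 49), (16, 5)])
v17: WRITE e=21  (e history now [(5, 12), (7, 24), (17, 21)])
READ a @v12: history=[(3, 6), (11, 6)] -> pick v11 -> 6
v18: WRITE a=29  (a history now [(3, 6), (11, 6), (18, 29)])
v19: WRITE d=13  (d history now [(9, 29), (15, 24), (19, 13)])
READ d @v13: history=[(9, 29), (15, 24), (19, 13)] -> pick v9 -> 29
READ d @v3: history=[(9, 29), (15, 24), (19, 13)] -> no version <= 3 -> NONE
v20: WRITE b=44  (b history now [(12, 22), (14, 22), (20, 44)])
v21: WRITE b=27  (b history now [(12, 22), (14, 22), (20, 44), (21, 27)])
v22: WRITE c=36  (c history now [(10, 9), (22, 36)])
v23: WRITE c=27  (c history now [(10, 9), (22, 36), (23, 27)])
v24: WRITE c=32  (c history now [(10, 9), (22, 36), (23, 27), (24, 32)])
v25: WRITE a=27  (a history now [(3, 6), (11, 6), (18, 29), (25, 27)])
v26: WRITE a=2  (a history now [(3, 6), (11, 6), (18, 29), (25, 27), (26, 2)])
v27: WRITE b=37  (b history now [(12, 22), (14, 22), (20, 44), (21, 27), (27, 37)])
Read results in order: ['NONE', 'NONE', 'NONE', '24', '6', 'NONE', '6', '6', '6', '29', 'NONE']
NONE count = 5

Answer: 5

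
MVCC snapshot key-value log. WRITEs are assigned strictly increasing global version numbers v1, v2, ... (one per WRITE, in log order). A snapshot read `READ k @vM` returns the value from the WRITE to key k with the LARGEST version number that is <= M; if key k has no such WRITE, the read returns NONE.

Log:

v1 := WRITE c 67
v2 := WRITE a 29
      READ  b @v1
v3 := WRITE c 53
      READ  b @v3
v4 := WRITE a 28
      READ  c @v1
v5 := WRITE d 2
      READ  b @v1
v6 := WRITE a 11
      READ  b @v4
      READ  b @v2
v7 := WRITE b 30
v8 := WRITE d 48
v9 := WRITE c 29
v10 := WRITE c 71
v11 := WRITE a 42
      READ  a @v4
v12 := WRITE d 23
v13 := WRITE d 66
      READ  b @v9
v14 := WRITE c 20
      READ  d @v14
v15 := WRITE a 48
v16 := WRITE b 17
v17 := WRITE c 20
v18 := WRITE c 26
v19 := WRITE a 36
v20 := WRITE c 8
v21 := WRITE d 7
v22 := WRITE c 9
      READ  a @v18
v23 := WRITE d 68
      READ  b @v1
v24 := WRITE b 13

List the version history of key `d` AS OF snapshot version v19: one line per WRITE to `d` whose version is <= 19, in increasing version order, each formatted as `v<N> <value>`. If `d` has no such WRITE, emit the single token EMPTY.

Answer: v5 2
v8 48
v12 23
v13 66

Derivation:
Scan writes for key=d with version <= 19:
  v1 WRITE c 67 -> skip
  v2 WRITE a 29 -> skip
  v3 WRITE c 53 -> skip
  v4 WRITE a 28 -> skip
  v5 WRITE d 2 -> keep
  v6 WRITE a 11 -> skip
  v7 WRITE b 30 -> skip
  v8 WRITE d 48 -> keep
  v9 WRITE c 29 -> skip
  v10 WRITE c 71 -> skip
  v11 WRITE a 42 -> skip
  v12 WRITE d 23 -> keep
  v13 WRITE d 66 -> keep
  v14 WRITE c 20 -> skip
  v15 WRITE a 48 -> skip
  v16 WRITE b 17 -> skip
  v17 WRITE c 20 -> skip
  v18 WRITE c 26 -> skip
  v19 WRITE a 36 -> skip
  v20 WRITE c 8 -> skip
  v21 WRITE d 7 -> drop (> snap)
  v22 WRITE c 9 -> skip
  v23 WRITE d 68 -> drop (> snap)
  v24 WRITE b 13 -> skip
Collected: [(5, 2), (8, 48), (12, 23), (13, 66)]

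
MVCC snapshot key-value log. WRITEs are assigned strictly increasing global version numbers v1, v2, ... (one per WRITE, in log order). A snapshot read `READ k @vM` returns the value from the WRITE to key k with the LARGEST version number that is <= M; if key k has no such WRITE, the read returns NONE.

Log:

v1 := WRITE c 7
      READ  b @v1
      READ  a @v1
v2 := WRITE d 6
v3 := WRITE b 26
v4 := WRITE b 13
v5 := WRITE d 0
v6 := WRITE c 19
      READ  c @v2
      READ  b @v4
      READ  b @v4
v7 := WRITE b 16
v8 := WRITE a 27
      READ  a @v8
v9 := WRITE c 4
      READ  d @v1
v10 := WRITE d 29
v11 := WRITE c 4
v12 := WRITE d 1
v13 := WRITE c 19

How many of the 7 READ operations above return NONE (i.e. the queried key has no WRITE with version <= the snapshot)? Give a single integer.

v1: WRITE c=7  (c history now [(1, 7)])
READ b @v1: history=[] -> no version <= 1 -> NONE
READ a @v1: history=[] -> no version <= 1 -> NONE
v2: WRITE d=6  (d history now [(2, 6)])
v3: WRITE b=26  (b history now [(3, 26)])
v4: WRITE b=13  (b history now [(3, 26), (4, 13)])
v5: WRITE d=0  (d history now [(2, 6), (5, 0)])
v6: WRITE c=19  (c history now [(1, 7), (6, 19)])
READ c @v2: history=[(1, 7), (6, 19)] -> pick v1 -> 7
READ b @v4: history=[(3, 26), (4, 13)] -> pick v4 -> 13
READ b @v4: history=[(3, 26), (4, 13)] -> pick v4 -> 13
v7: WRITE b=16  (b history now [(3, 26), (4, 13), (7, 16)])
v8: WRITE a=27  (a history now [(8, 27)])
READ a @v8: history=[(8, 27)] -> pick v8 -> 27
v9: WRITE c=4  (c history now [(1, 7), (6, 19), (9, 4)])
READ d @v1: history=[(2, 6), (5, 0)] -> no version <= 1 -> NONE
v10: WRITE d=29  (d history now [(2, 6), (5, 0), (10, 29)])
v11: WRITE c=4  (c history now [(1, 7), (6, 19), (9, 4), (11, 4)])
v12: WRITE d=1  (d history now [(2, 6), (5, 0), (10, 29), (12, 1)])
v13: WRITE c=19  (c history now [(1, 7), (6, 19), (9, 4), (11, 4), (13, 19)])
Read results in order: ['NONE', 'NONE', '7', '13', '13', '27', 'NONE']
NONE count = 3

Answer: 3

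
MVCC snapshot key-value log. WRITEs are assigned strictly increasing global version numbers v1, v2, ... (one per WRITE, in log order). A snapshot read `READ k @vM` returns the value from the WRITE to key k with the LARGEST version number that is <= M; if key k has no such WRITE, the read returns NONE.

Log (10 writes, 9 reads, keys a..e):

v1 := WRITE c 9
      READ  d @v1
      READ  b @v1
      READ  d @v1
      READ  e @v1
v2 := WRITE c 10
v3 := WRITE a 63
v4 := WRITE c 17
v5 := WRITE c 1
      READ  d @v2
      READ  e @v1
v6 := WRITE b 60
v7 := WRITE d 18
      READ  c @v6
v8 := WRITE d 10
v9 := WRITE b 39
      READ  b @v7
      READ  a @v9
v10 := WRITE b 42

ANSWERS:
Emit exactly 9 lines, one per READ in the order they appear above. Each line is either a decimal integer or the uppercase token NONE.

v1: WRITE c=9  (c history now [(1, 9)])
READ d @v1: history=[] -> no version <= 1 -> NONE
READ b @v1: history=[] -> no version <= 1 -> NONE
READ d @v1: history=[] -> no version <= 1 -> NONE
READ e @v1: history=[] -> no version <= 1 -> NONE
v2: WRITE c=10  (c history now [(1, 9), (2, 10)])
v3: WRITE a=63  (a history now [(3, 63)])
v4: WRITE c=17  (c history now [(1, 9), (2, 10), (4, 17)])
v5: WRITE c=1  (c history now [(1, 9), (2, 10), (4, 17), (5, 1)])
READ d @v2: history=[] -> no version <= 2 -> NONE
READ e @v1: history=[] -> no version <= 1 -> NONE
v6: WRITE b=60  (b history now [(6, 60)])
v7: WRITE d=18  (d history now [(7, 18)])
READ c @v6: history=[(1, 9), (2, 10), (4, 17), (5, 1)] -> pick v5 -> 1
v8: WRITE d=10  (d history now [(7, 18), (8, 10)])
v9: WRITE b=39  (b history now [(6, 60), (9, 39)])
READ b @v7: history=[(6, 60), (9, 39)] -> pick v6 -> 60
READ a @v9: history=[(3, 63)] -> pick v3 -> 63
v10: WRITE b=42  (b history now [(6, 60), (9, 39), (10, 42)])

Answer: NONE
NONE
NONE
NONE
NONE
NONE
1
60
63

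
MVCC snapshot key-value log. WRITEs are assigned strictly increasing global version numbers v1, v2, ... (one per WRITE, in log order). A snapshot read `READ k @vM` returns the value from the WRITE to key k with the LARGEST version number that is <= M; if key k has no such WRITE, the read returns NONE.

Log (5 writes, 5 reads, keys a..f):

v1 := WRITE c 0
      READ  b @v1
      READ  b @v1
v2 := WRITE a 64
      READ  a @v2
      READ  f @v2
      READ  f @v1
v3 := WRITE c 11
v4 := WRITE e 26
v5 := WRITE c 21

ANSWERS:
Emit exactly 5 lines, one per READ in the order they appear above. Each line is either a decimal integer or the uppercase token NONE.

v1: WRITE c=0  (c history now [(1, 0)])
READ b @v1: history=[] -> no version <= 1 -> NONE
READ b @v1: history=[] -> no version <= 1 -> NONE
v2: WRITE a=64  (a history now [(2, 64)])
READ a @v2: history=[(2, 64)] -> pick v2 -> 64
READ f @v2: history=[] -> no version <= 2 -> NONE
READ f @v1: history=[] -> no version <= 1 -> NONE
v3: WRITE c=11  (c history now [(1, 0), (3, 11)])
v4: WRITE e=26  (e history now [(4, 26)])
v5: WRITE c=21  (c history now [(1, 0), (3, 11), (5, 21)])

Answer: NONE
NONE
64
NONE
NONE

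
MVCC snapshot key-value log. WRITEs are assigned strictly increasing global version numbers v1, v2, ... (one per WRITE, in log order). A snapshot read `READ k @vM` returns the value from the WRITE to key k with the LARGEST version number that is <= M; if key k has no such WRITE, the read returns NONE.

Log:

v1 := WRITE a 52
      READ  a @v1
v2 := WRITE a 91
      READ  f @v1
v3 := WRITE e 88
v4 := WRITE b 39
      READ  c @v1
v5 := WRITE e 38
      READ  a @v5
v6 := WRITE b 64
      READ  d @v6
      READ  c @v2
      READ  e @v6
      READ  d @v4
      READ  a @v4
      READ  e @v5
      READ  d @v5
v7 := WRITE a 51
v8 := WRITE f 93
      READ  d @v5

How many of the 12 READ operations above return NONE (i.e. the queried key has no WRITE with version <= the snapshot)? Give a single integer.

v1: WRITE a=52  (a history now [(1, 52)])
READ a @v1: history=[(1, 52)] -> pick v1 -> 52
v2: WRITE a=91  (a history now [(1, 52), (2, 91)])
READ f @v1: history=[] -> no version <= 1 -> NONE
v3: WRITE e=88  (e history now [(3, 88)])
v4: WRITE b=39  (b history now [(4, 39)])
READ c @v1: history=[] -> no version <= 1 -> NONE
v5: WRITE e=38  (e history now [(3, 88), (5, 38)])
READ a @v5: history=[(1, 52), (2, 91)] -> pick v2 -> 91
v6: WRITE b=64  (b history now [(4, 39), (6, 64)])
READ d @v6: history=[] -> no version <= 6 -> NONE
READ c @v2: history=[] -> no version <= 2 -> NONE
READ e @v6: history=[(3, 88), (5, 38)] -> pick v5 -> 38
READ d @v4: history=[] -> no version <= 4 -> NONE
READ a @v4: history=[(1, 52), (2, 91)] -> pick v2 -> 91
READ e @v5: history=[(3, 88), (5, 38)] -> pick v5 -> 38
READ d @v5: history=[] -> no version <= 5 -> NONE
v7: WRITE a=51  (a history now [(1, 52), (2, 91), (7, 51)])
v8: WRITE f=93  (f history now [(8, 93)])
READ d @v5: history=[] -> no version <= 5 -> NONE
Read results in order: ['52', 'NONE', 'NONE', '91', 'NONE', 'NONE', '38', 'NONE', '91', '38', 'NONE', 'NONE']
NONE count = 7

Answer: 7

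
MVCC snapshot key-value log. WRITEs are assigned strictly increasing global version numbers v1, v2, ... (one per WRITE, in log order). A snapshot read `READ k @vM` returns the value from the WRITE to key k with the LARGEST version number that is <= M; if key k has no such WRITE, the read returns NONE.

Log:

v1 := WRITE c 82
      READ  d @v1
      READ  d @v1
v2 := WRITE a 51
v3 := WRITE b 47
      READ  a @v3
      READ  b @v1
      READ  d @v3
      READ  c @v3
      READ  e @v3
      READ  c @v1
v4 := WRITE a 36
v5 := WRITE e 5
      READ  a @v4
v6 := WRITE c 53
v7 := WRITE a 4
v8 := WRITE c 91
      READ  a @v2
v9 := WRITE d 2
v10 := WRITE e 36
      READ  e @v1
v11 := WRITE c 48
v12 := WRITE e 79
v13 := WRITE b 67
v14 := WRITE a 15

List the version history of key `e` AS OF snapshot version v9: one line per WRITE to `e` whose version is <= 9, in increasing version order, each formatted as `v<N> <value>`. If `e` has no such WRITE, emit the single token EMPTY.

Answer: v5 5

Derivation:
Scan writes for key=e with version <= 9:
  v1 WRITE c 82 -> skip
  v2 WRITE a 51 -> skip
  v3 WRITE b 47 -> skip
  v4 WRITE a 36 -> skip
  v5 WRITE e 5 -> keep
  v6 WRITE c 53 -> skip
  v7 WRITE a 4 -> skip
  v8 WRITE c 91 -> skip
  v9 WRITE d 2 -> skip
  v10 WRITE e 36 -> drop (> snap)
  v11 WRITE c 48 -> skip
  v12 WRITE e 79 -> drop (> snap)
  v13 WRITE b 67 -> skip
  v14 WRITE a 15 -> skip
Collected: [(5, 5)]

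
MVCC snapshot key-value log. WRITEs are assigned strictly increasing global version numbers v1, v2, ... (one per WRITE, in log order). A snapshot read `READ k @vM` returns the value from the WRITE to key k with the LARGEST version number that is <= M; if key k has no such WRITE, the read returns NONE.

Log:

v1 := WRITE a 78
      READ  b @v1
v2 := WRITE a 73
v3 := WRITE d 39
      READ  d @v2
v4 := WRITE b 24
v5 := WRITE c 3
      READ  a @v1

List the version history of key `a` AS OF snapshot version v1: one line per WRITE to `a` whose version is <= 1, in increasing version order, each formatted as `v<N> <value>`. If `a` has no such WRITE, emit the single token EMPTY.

Scan writes for key=a with version <= 1:
  v1 WRITE a 78 -> keep
  v2 WRITE a 73 -> drop (> snap)
  v3 WRITE d 39 -> skip
  v4 WRITE b 24 -> skip
  v5 WRITE c 3 -> skip
Collected: [(1, 78)]

Answer: v1 78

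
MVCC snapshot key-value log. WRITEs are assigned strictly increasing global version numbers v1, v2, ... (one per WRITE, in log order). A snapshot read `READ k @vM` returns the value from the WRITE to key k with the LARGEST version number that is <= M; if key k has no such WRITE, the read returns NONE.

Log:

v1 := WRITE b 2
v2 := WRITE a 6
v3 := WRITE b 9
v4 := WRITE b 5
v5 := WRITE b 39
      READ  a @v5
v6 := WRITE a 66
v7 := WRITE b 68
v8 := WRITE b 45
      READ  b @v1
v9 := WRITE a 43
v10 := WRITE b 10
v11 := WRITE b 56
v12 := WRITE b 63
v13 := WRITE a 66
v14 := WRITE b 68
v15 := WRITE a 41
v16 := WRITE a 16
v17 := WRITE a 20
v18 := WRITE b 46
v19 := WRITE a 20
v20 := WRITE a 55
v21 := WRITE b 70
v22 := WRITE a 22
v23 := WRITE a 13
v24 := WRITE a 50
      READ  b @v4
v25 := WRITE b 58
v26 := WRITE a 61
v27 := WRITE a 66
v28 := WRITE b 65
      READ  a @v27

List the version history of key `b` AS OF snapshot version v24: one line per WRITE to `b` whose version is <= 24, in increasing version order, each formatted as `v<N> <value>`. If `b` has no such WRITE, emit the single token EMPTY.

Scan writes for key=b with version <= 24:
  v1 WRITE b 2 -> keep
  v2 WRITE a 6 -> skip
  v3 WRITE b 9 -> keep
  v4 WRITE b 5 -> keep
  v5 WRITE b 39 -> keep
  v6 WRITE a 66 -> skip
  v7 WRITE b 68 -> keep
  v8 WRITE b 45 -> keep
  v9 WRITE a 43 -> skip
  v10 WRITE b 10 -> keep
  v11 WRITE b 56 -> keep
  v12 WRITE b 63 -> keep
  v13 WRITE a 66 -> skip
  v14 WRITE b 68 -> keep
  v15 WRITE a 41 -> skip
  v16 WRITE a 16 -> skip
  v17 WRITE a 20 -> skip
  v18 WRITE b 46 -> keep
  v19 WRITE a 20 -> skip
  v20 WRITE a 55 -> skip
  v21 WRITE b 70 -> keep
  v22 WRITE a 22 -> skip
  v23 WRITE a 13 -> skip
  v24 WRITE a 50 -> skip
  v25 WRITE b 58 -> drop (> snap)
  v26 WRITE a 61 -> skip
  v27 WRITE a 66 -> skip
  v28 WRITE b 65 -> drop (> snap)
Collected: [(1, 2), (3, 9), (4, 5), (5, 39), (7, 68), (8, 45), (10, 10), (11, 56), (12, 63), (14, 68), (18, 46), (21, 70)]

Answer: v1 2
v3 9
v4 5
v5 39
v7 68
v8 45
v10 10
v11 56
v12 63
v14 68
v18 46
v21 70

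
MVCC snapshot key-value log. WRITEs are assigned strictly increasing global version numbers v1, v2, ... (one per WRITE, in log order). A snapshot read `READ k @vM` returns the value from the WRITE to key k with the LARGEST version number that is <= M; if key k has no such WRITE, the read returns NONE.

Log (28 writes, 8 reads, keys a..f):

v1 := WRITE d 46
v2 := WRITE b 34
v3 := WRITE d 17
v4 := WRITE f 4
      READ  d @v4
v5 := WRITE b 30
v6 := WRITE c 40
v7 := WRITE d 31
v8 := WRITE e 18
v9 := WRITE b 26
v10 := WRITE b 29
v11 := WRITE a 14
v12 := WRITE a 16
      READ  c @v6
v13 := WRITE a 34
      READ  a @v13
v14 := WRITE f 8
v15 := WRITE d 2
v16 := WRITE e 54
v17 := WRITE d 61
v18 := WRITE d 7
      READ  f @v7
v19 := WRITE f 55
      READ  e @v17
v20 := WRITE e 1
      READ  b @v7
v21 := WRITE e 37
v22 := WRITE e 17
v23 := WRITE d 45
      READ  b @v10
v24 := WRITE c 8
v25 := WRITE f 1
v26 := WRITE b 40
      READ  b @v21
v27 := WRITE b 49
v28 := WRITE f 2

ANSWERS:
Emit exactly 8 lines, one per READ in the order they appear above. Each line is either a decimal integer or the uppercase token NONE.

Answer: 17
40
34
4
54
30
29
29

Derivation:
v1: WRITE d=46  (d history now [(1, 46)])
v2: WRITE b=34  (b history now [(2, 34)])
v3: WRITE d=17  (d history now [(1, 46), (3, 17)])
v4: WRITE f=4  (f history now [(4, 4)])
READ d @v4: history=[(1, 46), (3, 17)] -> pick v3 -> 17
v5: WRITE b=30  (b history now [(2, 34), (5, 30)])
v6: WRITE c=40  (c history now [(6, 40)])
v7: WRITE d=31  (d history now [(1, 46), (3, 17), (7, 31)])
v8: WRITE e=18  (e history now [(8, 18)])
v9: WRITE b=26  (b history now [(2, 34), (5, 30), (9, 26)])
v10: WRITE b=29  (b history now [(2, 34), (5, 30), (9, 26), (10, 29)])
v11: WRITE a=14  (a history now [(11, 14)])
v12: WRITE a=16  (a history now [(11, 14), (12, 16)])
READ c @v6: history=[(6, 40)] -> pick v6 -> 40
v13: WRITE a=34  (a history now [(11, 14), (12, 16), (13, 34)])
READ a @v13: history=[(11, 14), (12, 16), (13, 34)] -> pick v13 -> 34
v14: WRITE f=8  (f history now [(4, 4), (14, 8)])
v15: WRITE d=2  (d history now [(1, 46), (3, 17), (7, 31), (15, 2)])
v16: WRITE e=54  (e history now [(8, 18), (16, 54)])
v17: WRITE d=61  (d history now [(1, 46), (3, 17), (7, 31), (15, 2), (17, 61)])
v18: WRITE d=7  (d history now [(1, 46), (3, 17), (7, 31), (15, 2), (17, 61), (18, 7)])
READ f @v7: history=[(4, 4), (14, 8)] -> pick v4 -> 4
v19: WRITE f=55  (f history now [(4, 4), (14, 8), (19, 55)])
READ e @v17: history=[(8, 18), (16, 54)] -> pick v16 -> 54
v20: WRITE e=1  (e history now [(8, 18), (16, 54), (20, 1)])
READ b @v7: history=[(2, 34), (5, 30), (9, 26), (10, 29)] -> pick v5 -> 30
v21: WRITE e=37  (e history now [(8, 18), (16, 54), (20, 1), (21, 37)])
v22: WRITE e=17  (e history now [(8, 18), (16, 54), (20, 1), (21, 37), (22, 17)])
v23: WRITE d=45  (d history now [(1, 46), (3, 17), (7, 31), (15, 2), (17, 61), (18, 7), (23, 45)])
READ b @v10: history=[(2, 34), (5, 30), (9, 26), (10, 29)] -> pick v10 -> 29
v24: WRITE c=8  (c history now [(6, 40), (24, 8)])
v25: WRITE f=1  (f history now [(4, 4), (14, 8), (19, 55), (25, 1)])
v26: WRITE b=40  (b history now [(2, 34), (5, 30), (9, 26), (10, 29), (26, 40)])
READ b @v21: history=[(2, 34), (5, 30), (9, 26), (10, 29), (26, 40)] -> pick v10 -> 29
v27: WRITE b=49  (b history now [(2, 34), (5, 30), (9, 26), (10, 29), (26, 40), (27, 49)])
v28: WRITE f=2  (f history now [(4, 4), (14, 8), (19, 55), (25, 1), (28, 2)])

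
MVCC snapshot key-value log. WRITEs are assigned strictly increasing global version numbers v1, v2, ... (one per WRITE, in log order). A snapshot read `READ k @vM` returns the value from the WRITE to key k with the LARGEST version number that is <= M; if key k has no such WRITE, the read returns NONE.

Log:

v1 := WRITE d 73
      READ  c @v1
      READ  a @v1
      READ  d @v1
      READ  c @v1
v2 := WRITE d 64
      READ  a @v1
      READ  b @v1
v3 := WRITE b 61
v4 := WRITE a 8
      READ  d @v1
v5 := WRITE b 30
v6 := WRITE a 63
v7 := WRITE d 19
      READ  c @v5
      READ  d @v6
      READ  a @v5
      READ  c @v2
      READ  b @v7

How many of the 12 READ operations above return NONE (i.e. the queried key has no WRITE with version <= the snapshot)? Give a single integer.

v1: WRITE d=73  (d history now [(1, 73)])
READ c @v1: history=[] -> no version <= 1 -> NONE
READ a @v1: history=[] -> no version <= 1 -> NONE
READ d @v1: history=[(1, 73)] -> pick v1 -> 73
READ c @v1: history=[] -> no version <= 1 -> NONE
v2: WRITE d=64  (d history now [(1, 73), (2, 64)])
READ a @v1: history=[] -> no version <= 1 -> NONE
READ b @v1: history=[] -> no version <= 1 -> NONE
v3: WRITE b=61  (b history now [(3, 61)])
v4: WRITE a=8  (a history now [(4, 8)])
READ d @v1: history=[(1, 73), (2, 64)] -> pick v1 -> 73
v5: WRITE b=30  (b history now [(3, 61), (5, 30)])
v6: WRITE a=63  (a history now [(4, 8), (6, 63)])
v7: WRITE d=19  (d history now [(1, 73), (2, 64), (7, 19)])
READ c @v5: history=[] -> no version <= 5 -> NONE
READ d @v6: history=[(1, 73), (2, 64), (7, 19)] -> pick v2 -> 64
READ a @v5: history=[(4, 8), (6, 63)] -> pick v4 -> 8
READ c @v2: history=[] -> no version <= 2 -> NONE
READ b @v7: history=[(3, 61), (5, 30)] -> pick v5 -> 30
Read results in order: ['NONE', 'NONE', '73', 'NONE', 'NONE', 'NONE', '73', 'NONE', '64', '8', 'NONE', '30']
NONE count = 7

Answer: 7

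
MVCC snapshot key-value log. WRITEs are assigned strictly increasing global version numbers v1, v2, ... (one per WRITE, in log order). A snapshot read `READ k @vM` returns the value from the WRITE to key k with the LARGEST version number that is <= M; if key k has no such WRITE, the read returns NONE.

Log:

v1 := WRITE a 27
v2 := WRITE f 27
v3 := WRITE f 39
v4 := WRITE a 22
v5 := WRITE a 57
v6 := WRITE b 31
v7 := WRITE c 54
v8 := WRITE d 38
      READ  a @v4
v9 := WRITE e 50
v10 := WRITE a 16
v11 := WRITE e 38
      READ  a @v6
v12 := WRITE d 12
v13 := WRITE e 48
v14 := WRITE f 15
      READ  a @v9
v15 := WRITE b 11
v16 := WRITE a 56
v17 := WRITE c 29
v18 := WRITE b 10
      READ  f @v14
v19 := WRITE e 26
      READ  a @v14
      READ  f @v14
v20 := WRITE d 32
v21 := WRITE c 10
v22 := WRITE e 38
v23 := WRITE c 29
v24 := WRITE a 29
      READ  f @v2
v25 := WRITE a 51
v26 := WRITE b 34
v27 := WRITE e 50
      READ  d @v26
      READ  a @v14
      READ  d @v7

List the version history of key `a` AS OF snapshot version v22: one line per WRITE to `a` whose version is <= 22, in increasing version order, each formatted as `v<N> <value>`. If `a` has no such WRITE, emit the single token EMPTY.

Answer: v1 27
v4 22
v5 57
v10 16
v16 56

Derivation:
Scan writes for key=a with version <= 22:
  v1 WRITE a 27 -> keep
  v2 WRITE f 27 -> skip
  v3 WRITE f 39 -> skip
  v4 WRITE a 22 -> keep
  v5 WRITE a 57 -> keep
  v6 WRITE b 31 -> skip
  v7 WRITE c 54 -> skip
  v8 WRITE d 38 -> skip
  v9 WRITE e 50 -> skip
  v10 WRITE a 16 -> keep
  v11 WRITE e 38 -> skip
  v12 WRITE d 12 -> skip
  v13 WRITE e 48 -> skip
  v14 WRITE f 15 -> skip
  v15 WRITE b 11 -> skip
  v16 WRITE a 56 -> keep
  v17 WRITE c 29 -> skip
  v18 WRITE b 10 -> skip
  v19 WRITE e 26 -> skip
  v20 WRITE d 32 -> skip
  v21 WRITE c 10 -> skip
  v22 WRITE e 38 -> skip
  v23 WRITE c 29 -> skip
  v24 WRITE a 29 -> drop (> snap)
  v25 WRITE a 51 -> drop (> snap)
  v26 WRITE b 34 -> skip
  v27 WRITE e 50 -> skip
Collected: [(1, 27), (4, 22), (5, 57), (10, 16), (16, 56)]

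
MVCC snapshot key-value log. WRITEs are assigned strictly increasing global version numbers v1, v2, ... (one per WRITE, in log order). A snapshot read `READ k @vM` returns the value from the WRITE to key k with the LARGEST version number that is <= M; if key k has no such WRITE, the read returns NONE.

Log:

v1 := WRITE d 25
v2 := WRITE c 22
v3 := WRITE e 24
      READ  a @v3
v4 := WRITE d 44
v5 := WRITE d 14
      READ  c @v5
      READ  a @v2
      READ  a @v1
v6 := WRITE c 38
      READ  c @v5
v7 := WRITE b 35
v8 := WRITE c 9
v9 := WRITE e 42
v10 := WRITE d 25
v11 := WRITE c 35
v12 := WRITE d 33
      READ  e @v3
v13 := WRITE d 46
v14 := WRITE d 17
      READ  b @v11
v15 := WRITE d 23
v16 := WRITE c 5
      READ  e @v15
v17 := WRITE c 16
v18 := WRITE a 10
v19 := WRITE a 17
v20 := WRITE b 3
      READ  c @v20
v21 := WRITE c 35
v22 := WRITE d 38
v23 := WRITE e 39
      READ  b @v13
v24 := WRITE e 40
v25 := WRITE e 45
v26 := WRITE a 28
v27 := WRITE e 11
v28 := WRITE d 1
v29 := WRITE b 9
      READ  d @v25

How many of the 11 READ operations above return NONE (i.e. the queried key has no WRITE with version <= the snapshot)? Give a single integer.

v1: WRITE d=25  (d history now [(1, 25)])
v2: WRITE c=22  (c history now [(2, 22)])
v3: WRITE e=24  (e history now [(3, 24)])
READ a @v3: history=[] -> no version <= 3 -> NONE
v4: WRITE d=44  (d history now [(1, 25), (4, 44)])
v5: WRITE d=14  (d history now [(1, 25), (4, 44), (5, 14)])
READ c @v5: history=[(2, 22)] -> pick v2 -> 22
READ a @v2: history=[] -> no version <= 2 -> NONE
READ a @v1: history=[] -> no version <= 1 -> NONE
v6: WRITE c=38  (c history now [(2, 22), (6, 38)])
READ c @v5: history=[(2, 22), (6, 38)] -> pick v2 -> 22
v7: WRITE b=35  (b history now [(7, 35)])
v8: WRITE c=9  (c history now [(2, 22), (6, 38), (8, 9)])
v9: WRITE e=42  (e history now [(3, 24), (9, 42)])
v10: WRITE d=25  (d history now [(1, 25), (4, 44), (5, 14), (10, 25)])
v11: WRITE c=35  (c history now [(2, 22), (6, 38), (8, 9), (11, 35)])
v12: WRITE d=33  (d history now [(1, 25), (4, 44), (5, 14), (10, 25), (12, 33)])
READ e @v3: history=[(3, 24), (9, 42)] -> pick v3 -> 24
v13: WRITE d=46  (d history now [(1, 25), (4, 44), (5, 14), (10, 25), (12, 33), (13, 46)])
v14: WRITE d=17  (d history now [(1, 25), (4, 44), (5, 14), (10, 25), (12, 33), (13, 46), (14, 17)])
READ b @v11: history=[(7, 35)] -> pick v7 -> 35
v15: WRITE d=23  (d history now [(1, 25), (4, 44), (5, 14), (10, 25), (12, 33), (13, 46), (14, 17), (15, 23)])
v16: WRITE c=5  (c history now [(2, 22), (6, 38), (8, 9), (11, 35), (16, 5)])
READ e @v15: history=[(3, 24), (9, 42)] -> pick v9 -> 42
v17: WRITE c=16  (c history now [(2, 22), (6, 38), (8, 9), (11, 35), (16, 5), (17, 16)])
v18: WRITE a=10  (a history now [(18, 10)])
v19: WRITE a=17  (a history now [(18, 10), (19, 17)])
v20: WRITE b=3  (b history now [(7, 35), (20, 3)])
READ c @v20: history=[(2, 22), (6, 38), (8, 9), (11, 35), (16, 5), (17, 16)] -> pick v17 -> 16
v21: WRITE c=35  (c history now [(2, 22), (6, 38), (8, 9), (11, 35), (16, 5), (17, 16), (21, 35)])
v22: WRITE d=38  (d history now [(1, 25), (4, 44), (5, 14), (10, 25), (12, 33), (13, 46), (14, 17), (15, 23), (22, 38)])
v23: WRITE e=39  (e history now [(3, 24), (9, 42), (23, 39)])
READ b @v13: history=[(7, 35), (20, 3)] -> pick v7 -> 35
v24: WRITE e=40  (e history now [(3, 24), (9, 42), (23, 39), (24, 40)])
v25: WRITE e=45  (e history now [(3, 24), (9, 42), (23, 39), (24, 40), (25, 45)])
v26: WRITE a=28  (a history now [(18, 10), (19, 17), (26, 28)])
v27: WRITE e=11  (e history now [(3, 24), (9, 42), (23, 39), (24, 40), (25, 45), (27, 11)])
v28: WRITE d=1  (d history now [(1, 25), (4, 44), (5, 14), (10, 25), (12, 33), (13, 46), (14, 17), (15, 23), (22, 38), (28, 1)])
v29: WRITE b=9  (b history now [(7, 35), (20, 3), (29, 9)])
READ d @v25: history=[(1, 25), (4, 44), (5, 14), (10, 25), (12, 33), (13, 46), (14, 17), (15, 23), (22, 38), (28, 1)] -> pick v22 -> 38
Read results in order: ['NONE', '22', 'NONE', 'NONE', '22', '24', '35', '42', '16', '35', '38']
NONE count = 3

Answer: 3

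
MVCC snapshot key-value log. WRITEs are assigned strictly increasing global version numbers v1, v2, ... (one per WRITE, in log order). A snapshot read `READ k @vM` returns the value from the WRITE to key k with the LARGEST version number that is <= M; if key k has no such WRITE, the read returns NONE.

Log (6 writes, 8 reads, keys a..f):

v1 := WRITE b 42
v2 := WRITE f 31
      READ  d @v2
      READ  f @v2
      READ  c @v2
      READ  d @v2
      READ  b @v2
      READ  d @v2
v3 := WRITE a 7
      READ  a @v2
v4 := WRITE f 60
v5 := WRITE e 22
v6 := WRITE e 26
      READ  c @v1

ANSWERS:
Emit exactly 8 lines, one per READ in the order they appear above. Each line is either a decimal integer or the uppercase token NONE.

Answer: NONE
31
NONE
NONE
42
NONE
NONE
NONE

Derivation:
v1: WRITE b=42  (b history now [(1, 42)])
v2: WRITE f=31  (f history now [(2, 31)])
READ d @v2: history=[] -> no version <= 2 -> NONE
READ f @v2: history=[(2, 31)] -> pick v2 -> 31
READ c @v2: history=[] -> no version <= 2 -> NONE
READ d @v2: history=[] -> no version <= 2 -> NONE
READ b @v2: history=[(1, 42)] -> pick v1 -> 42
READ d @v2: history=[] -> no version <= 2 -> NONE
v3: WRITE a=7  (a history now [(3, 7)])
READ a @v2: history=[(3, 7)] -> no version <= 2 -> NONE
v4: WRITE f=60  (f history now [(2, 31), (4, 60)])
v5: WRITE e=22  (e history now [(5, 22)])
v6: WRITE e=26  (e history now [(5, 22), (6, 26)])
READ c @v1: history=[] -> no version <= 1 -> NONE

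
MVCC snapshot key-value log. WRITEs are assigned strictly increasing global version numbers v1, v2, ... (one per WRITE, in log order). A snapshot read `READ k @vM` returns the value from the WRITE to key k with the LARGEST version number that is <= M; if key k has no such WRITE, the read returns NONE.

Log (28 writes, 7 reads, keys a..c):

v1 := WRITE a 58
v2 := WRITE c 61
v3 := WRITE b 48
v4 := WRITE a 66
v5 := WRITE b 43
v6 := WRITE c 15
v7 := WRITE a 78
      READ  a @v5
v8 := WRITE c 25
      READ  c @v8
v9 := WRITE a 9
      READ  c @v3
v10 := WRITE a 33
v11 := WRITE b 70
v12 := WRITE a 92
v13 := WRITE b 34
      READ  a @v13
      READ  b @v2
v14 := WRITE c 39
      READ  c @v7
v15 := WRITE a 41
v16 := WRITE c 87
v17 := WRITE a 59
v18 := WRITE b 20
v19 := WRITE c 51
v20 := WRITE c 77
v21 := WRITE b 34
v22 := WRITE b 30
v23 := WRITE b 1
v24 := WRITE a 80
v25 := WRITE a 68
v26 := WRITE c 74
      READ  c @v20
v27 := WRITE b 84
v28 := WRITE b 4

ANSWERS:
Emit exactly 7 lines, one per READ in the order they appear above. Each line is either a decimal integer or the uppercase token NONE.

v1: WRITE a=58  (a history now [(1, 58)])
v2: WRITE c=61  (c history now [(2, 61)])
v3: WRITE b=48  (b history now [(3, 48)])
v4: WRITE a=66  (a history now [(1, 58), (4, 66)])
v5: WRITE b=43  (b history now [(3, 48), (5, 43)])
v6: WRITE c=15  (c history now [(2, 61), (6, 15)])
v7: WRITE a=78  (a history now [(1, 58), (4, 66), (7, 78)])
READ a @v5: history=[(1, 58), (4, 66), (7, 78)] -> pick v4 -> 66
v8: WRITE c=25  (c history now [(2, 61), (6, 15), (8, 25)])
READ c @v8: history=[(2, 61), (6, 15), (8, 25)] -> pick v8 -> 25
v9: WRITE a=9  (a history now [(1, 58), (4, 66), (7, 78), (9, 9)])
READ c @v3: history=[(2, 61), (6, 15), (8, 25)] -> pick v2 -> 61
v10: WRITE a=33  (a history now [(1, 58), (4, 66), (7, 78), (9, 9), (10, 33)])
v11: WRITE b=70  (b history now [(3, 48), (5, 43), (11, 70)])
v12: WRITE a=92  (a history now [(1, 58), (4, 66), (7, 78), (9, 9), (10, 33), (12, 92)])
v13: WRITE b=34  (b history now [(3, 48), (5, 43), (11, 70), (13, 34)])
READ a @v13: history=[(1, 58), (4, 66), (7, 78), (9, 9), (10, 33), (12, 92)] -> pick v12 -> 92
READ b @v2: history=[(3, 48), (5, 43), (11, 70), (13, 34)] -> no version <= 2 -> NONE
v14: WRITE c=39  (c history now [(2, 61), (6, 15), (8, 25), (14, 39)])
READ c @v7: history=[(2, 61), (6, 15), (8, 25), (14, 39)] -> pick v6 -> 15
v15: WRITE a=41  (a history now [(1, 58), (4, 66), (7, 78), (9, 9), (10, 33), (12, 92), (15, 41)])
v16: WRITE c=87  (c history now [(2, 61), (6, 15), (8, 25), (14, 39), (16, 87)])
v17: WRITE a=59  (a history now [(1, 58), (4, 66), (7, 78), (9, 9), (10, 33), (12, 92), (15, 41), (17, 59)])
v18: WRITE b=20  (b history now [(3, 48), (5, 43), (11, 70), (13, 34), (18, 20)])
v19: WRITE c=51  (c history now [(2, 61), (6, 15), (8, 25), (14, 39), (16, 87), (19, 51)])
v20: WRITE c=77  (c history now [(2, 61), (6, 15), (8, 25), (14, 39), (16, 87), (19, 51), (20, 77)])
v21: WRITE b=34  (b history now [(3, 48), (5, 43), (11, 70), (13, 34), (18, 20), (21, 34)])
v22: WRITE b=30  (b history now [(3, 48), (5, 43), (11, 70), (13, 34), (18, 20), (21, 34), (22, 30)])
v23: WRITE b=1  (b history now [(3, 48), (5, 43), (11, 70), (13, 34), (18, 20), (21, 34), (22, 30), (23, 1)])
v24: WRITE a=80  (a history now [(1, 58), (4, 66), (7, 78), (9, 9), (10, 33), (12, 92), (15, 41), (17, 59), (24, 80)])
v25: WRITE a=68  (a history now [(1, 58), (4, 66), (7, 78), (9, 9), (10, 33), (12, 92), (15, 41), (17, 59), (24, 80), (25, 68)])
v26: WRITE c=74  (c history now [(2, 61), (6, 15), (8, 25), (14, 39), (16, 87), (19, 51), (20, 77), (26, 74)])
READ c @v20: history=[(2, 61), (6, 15), (8, 25), (14, 39), (16, 87), (19, 51), (20, 77), (26, 74)] -> pick v20 -> 77
v27: WRITE b=84  (b history now [(3, 48), (5, 43), (11, 70), (13, 34), (18, 20), (21, 34), (22, 30), (23, 1), (27, 84)])
v28: WRITE b=4  (b history now [(3, 48), (5, 43), (11, 70), (13, 34), (18, 20), (21, 34), (22, 30), (23, 1), (27, 84), (28, 4)])

Answer: 66
25
61
92
NONE
15
77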